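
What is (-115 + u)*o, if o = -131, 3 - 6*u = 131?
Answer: 53579/3 ≈ 17860.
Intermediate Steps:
u = -64/3 (u = 1/2 - 1/6*131 = 1/2 - 131/6 = -64/3 ≈ -21.333)
(-115 + u)*o = (-115 - 64/3)*(-131) = -409/3*(-131) = 53579/3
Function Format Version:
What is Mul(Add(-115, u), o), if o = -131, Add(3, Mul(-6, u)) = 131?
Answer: Rational(53579, 3) ≈ 17860.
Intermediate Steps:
u = Rational(-64, 3) (u = Add(Rational(1, 2), Mul(Rational(-1, 6), 131)) = Add(Rational(1, 2), Rational(-131, 6)) = Rational(-64, 3) ≈ -21.333)
Mul(Add(-115, u), o) = Mul(Add(-115, Rational(-64, 3)), -131) = Mul(Rational(-409, 3), -131) = Rational(53579, 3)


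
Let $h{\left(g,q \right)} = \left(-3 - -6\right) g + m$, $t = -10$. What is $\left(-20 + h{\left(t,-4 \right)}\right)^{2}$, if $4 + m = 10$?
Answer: $1936$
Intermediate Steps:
$m = 6$ ($m = -4 + 10 = 6$)
$h{\left(g,q \right)} = 6 + 3 g$ ($h{\left(g,q \right)} = \left(-3 - -6\right) g + 6 = \left(-3 + 6\right) g + 6 = 3 g + 6 = 6 + 3 g$)
$\left(-20 + h{\left(t,-4 \right)}\right)^{2} = \left(-20 + \left(6 + 3 \left(-10\right)\right)\right)^{2} = \left(-20 + \left(6 - 30\right)\right)^{2} = \left(-20 - 24\right)^{2} = \left(-44\right)^{2} = 1936$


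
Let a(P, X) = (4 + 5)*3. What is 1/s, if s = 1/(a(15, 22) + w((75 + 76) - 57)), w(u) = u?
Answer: 121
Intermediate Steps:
a(P, X) = 27 (a(P, X) = 9*3 = 27)
s = 1/121 (s = 1/(27 + ((75 + 76) - 57)) = 1/(27 + (151 - 57)) = 1/(27 + 94) = 1/121 ≈ 0.0082645)
1/s = 1/(1/121) = 121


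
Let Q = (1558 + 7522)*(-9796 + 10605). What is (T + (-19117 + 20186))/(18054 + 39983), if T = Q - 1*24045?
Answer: 7322744/58037 ≈ 126.17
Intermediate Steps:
Q = 7345720 (Q = 9080*809 = 7345720)
T = 7321675 (T = 7345720 - 1*24045 = 7345720 - 24045 = 7321675)
(T + (-19117 + 20186))/(18054 + 39983) = (7321675 + (-19117 + 20186))/(18054 + 39983) = (7321675 + 1069)/58037 = 7322744*(1/58037) = 7322744/58037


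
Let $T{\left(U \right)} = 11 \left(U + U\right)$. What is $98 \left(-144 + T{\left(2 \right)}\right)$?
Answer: $-9800$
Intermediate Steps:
$T{\left(U \right)} = 22 U$ ($T{\left(U \right)} = 11 \cdot 2 U = 22 U$)
$98 \left(-144 + T{\left(2 \right)}\right) = 98 \left(-144 + 22 \cdot 2\right) = 98 \left(-144 + 44\right) = 98 \left(-100\right) = -9800$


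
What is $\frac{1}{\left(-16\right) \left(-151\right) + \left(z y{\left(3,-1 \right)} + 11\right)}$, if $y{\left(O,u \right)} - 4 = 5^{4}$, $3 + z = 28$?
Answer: $\frac{1}{18152} \approx 5.509 \cdot 10^{-5}$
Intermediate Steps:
$z = 25$ ($z = -3 + 28 = 25$)
$y{\left(O,u \right)} = 629$ ($y{\left(O,u \right)} = 4 + 5^{4} = 4 + 625 = 629$)
$\frac{1}{\left(-16\right) \left(-151\right) + \left(z y{\left(3,-1 \right)} + 11\right)} = \frac{1}{\left(-16\right) \left(-151\right) + \left(25 \cdot 629 + 11\right)} = \frac{1}{2416 + \left(15725 + 11\right)} = \frac{1}{2416 + 15736} = \frac{1}{18152}$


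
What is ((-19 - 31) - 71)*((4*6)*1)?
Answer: -2904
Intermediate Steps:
((-19 - 31) - 71)*((4*6)*1) = (-50 - 71)*(24*1) = -121*24 = -2904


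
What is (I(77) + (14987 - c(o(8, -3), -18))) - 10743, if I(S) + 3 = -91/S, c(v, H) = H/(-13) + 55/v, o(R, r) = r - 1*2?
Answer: 607669/143 ≈ 4249.4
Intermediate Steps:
o(R, r) = -2 + r (o(R, r) = r - 2 = -2 + r)
c(v, H) = 55/v - H/13 (c(v, H) = H*(-1/13) + 55/v = -H/13 + 55/v = 55/v - H/13)
I(S) = -3 - 91/S
(I(77) + (14987 - c(o(8, -3), -18))) - 10743 = ((-3 - 91/77) + (14987 - (55/(-2 - 3) - 1/13*(-18)))) - 10743 = ((-3 - 91*1/77) + (14987 - (55/(-5) + 18/13))) - 10743 = ((-3 - 13/11) + (14987 - (55*(-⅕) + 18/13))) - 10743 = (-46/11 + (14987 - (-11 + 18/13))) - 10743 = (-46/11 + (14987 - 1*(-125/13))) - 10743 = (-46/11 + (14987 + 125/13)) - 10743 = (-46/11 + 194956/13) - 10743 = 2143918/143 - 10743 = 607669/143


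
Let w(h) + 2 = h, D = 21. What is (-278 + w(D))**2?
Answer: 67081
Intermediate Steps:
w(h) = -2 + h
(-278 + w(D))**2 = (-278 + (-2 + 21))**2 = (-278 + 19)**2 = (-259)**2 = 67081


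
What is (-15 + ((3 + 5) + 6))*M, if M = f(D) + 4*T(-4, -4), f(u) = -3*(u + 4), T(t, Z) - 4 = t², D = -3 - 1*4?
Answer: -89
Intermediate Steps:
D = -7 (D = -3 - 4 = -7)
T(t, Z) = 4 + t²
f(u) = -12 - 3*u (f(u) = -3*(4 + u) = -12 - 3*u)
M = 89 (M = (-12 - 3*(-7)) + 4*(4 + (-4)²) = (-12 + 21) + 4*(4 + 16) = 9 + 4*20 = 9 + 80 = 89)
(-15 + ((3 + 5) + 6))*M = (-15 + ((3 + 5) + 6))*89 = (-15 + (8 + 6))*89 = (-15 + 14)*89 = -1*89 = -89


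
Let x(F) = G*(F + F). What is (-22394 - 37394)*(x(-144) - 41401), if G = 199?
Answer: 5901852844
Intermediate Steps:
x(F) = 398*F (x(F) = 199*(F + F) = 199*(2*F) = 398*F)
(-22394 - 37394)*(x(-144) - 41401) = (-22394 - 37394)*(398*(-144) - 41401) = -59788*(-57312 - 41401) = -59788*(-98713) = 5901852844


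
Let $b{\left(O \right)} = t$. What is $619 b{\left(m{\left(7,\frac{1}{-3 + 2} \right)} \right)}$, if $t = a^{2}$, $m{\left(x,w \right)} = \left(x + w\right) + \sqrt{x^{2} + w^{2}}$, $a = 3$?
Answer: $5571$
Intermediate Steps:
$m{\left(x,w \right)} = w + x + \sqrt{w^{2} + x^{2}}$ ($m{\left(x,w \right)} = \left(w + x\right) + \sqrt{w^{2} + x^{2}} = w + x + \sqrt{w^{2} + x^{2}}$)
$t = 9$ ($t = 3^{2} = 9$)
$b{\left(O \right)} = 9$
$619 b{\left(m{\left(7,\frac{1}{-3 + 2} \right)} \right)} = 619 \cdot 9 = 5571$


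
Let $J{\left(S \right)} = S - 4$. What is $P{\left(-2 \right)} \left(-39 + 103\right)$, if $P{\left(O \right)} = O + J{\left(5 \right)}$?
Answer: $-64$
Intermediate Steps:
$J{\left(S \right)} = -4 + S$
$P{\left(O \right)} = 1 + O$ ($P{\left(O \right)} = O + \left(-4 + 5\right) = O + 1 = 1 + O$)
$P{\left(-2 \right)} \left(-39 + 103\right) = \left(1 - 2\right) \left(-39 + 103\right) = \left(-1\right) 64 = -64$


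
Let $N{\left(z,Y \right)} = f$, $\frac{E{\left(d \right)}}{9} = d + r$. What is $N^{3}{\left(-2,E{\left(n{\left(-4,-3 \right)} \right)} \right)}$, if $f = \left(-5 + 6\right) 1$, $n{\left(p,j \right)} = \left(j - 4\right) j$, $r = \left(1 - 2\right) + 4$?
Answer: $1$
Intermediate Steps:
$r = 3$ ($r = -1 + 4 = 3$)
$n{\left(p,j \right)} = j \left(-4 + j\right)$ ($n{\left(p,j \right)} = \left(-4 + j\right) j = j \left(-4 + j\right)$)
$E{\left(d \right)} = 27 + 9 d$ ($E{\left(d \right)} = 9 \left(d + 3\right) = 9 \left(3 + d\right) = 27 + 9 d$)
$f = 1$ ($f = 1 \cdot 1 = 1$)
$N{\left(z,Y \right)} = 1$
$N^{3}{\left(-2,E{\left(n{\left(-4,-3 \right)} \right)} \right)} = 1^{3} = 1$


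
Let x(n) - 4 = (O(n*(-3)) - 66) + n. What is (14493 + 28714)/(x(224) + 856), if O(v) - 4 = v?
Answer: 43207/350 ≈ 123.45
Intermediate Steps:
O(v) = 4 + v
x(n) = -58 - 2*n (x(n) = 4 + (((4 + n*(-3)) - 66) + n) = 4 + (((4 - 3*n) - 66) + n) = 4 + ((-62 - 3*n) + n) = 4 + (-62 - 2*n) = -58 - 2*n)
(14493 + 28714)/(x(224) + 856) = (14493 + 28714)/((-58 - 2*224) + 856) = 43207/((-58 - 448) + 856) = 43207/(-506 + 856) = 43207/350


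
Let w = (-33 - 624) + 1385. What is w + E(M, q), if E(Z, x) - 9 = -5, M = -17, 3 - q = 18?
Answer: 732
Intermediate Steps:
q = -15 (q = 3 - 1*18 = 3 - 18 = -15)
E(Z, x) = 4 (E(Z, x) = 9 - 5 = 4)
w = 728 (w = -657 + 1385 = 728)
w + E(M, q) = 728 + 4 = 732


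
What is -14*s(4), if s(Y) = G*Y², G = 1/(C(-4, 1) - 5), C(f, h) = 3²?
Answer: -56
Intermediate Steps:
C(f, h) = 9
G = ¼ (G = 1/(9 - 5) = 1/4 = ¼ ≈ 0.25000)
s(Y) = Y²/4
-14*s(4) = -7*4²/2 = -7*16/2 = -14*4 = -56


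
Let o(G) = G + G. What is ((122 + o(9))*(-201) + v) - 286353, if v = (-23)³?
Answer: -326660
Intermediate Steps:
o(G) = 2*G
v = -12167
((122 + o(9))*(-201) + v) - 286353 = ((122 + 2*9)*(-201) - 12167) - 286353 = ((122 + 18)*(-201) - 12167) - 286353 = (140*(-201) - 12167) - 286353 = (-28140 - 12167) - 286353 = -40307 - 286353 = -326660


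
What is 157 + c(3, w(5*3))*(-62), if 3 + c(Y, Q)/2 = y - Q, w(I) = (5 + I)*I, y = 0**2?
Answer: 37729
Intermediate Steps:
y = 0
w(I) = I*(5 + I)
c(Y, Q) = -6 - 2*Q (c(Y, Q) = -6 + 2*(0 - Q) = -6 + 2*(-Q) = -6 - 2*Q)
157 + c(3, w(5*3))*(-62) = 157 + (-6 - 2*5*3*(5 + 5*3))*(-62) = 157 + (-6 - 30*(5 + 15))*(-62) = 157 + (-6 - 30*20)*(-62) = 157 + (-6 - 2*300)*(-62) = 157 + (-6 - 600)*(-62) = 157 - 606*(-62) = 157 + 37572 = 37729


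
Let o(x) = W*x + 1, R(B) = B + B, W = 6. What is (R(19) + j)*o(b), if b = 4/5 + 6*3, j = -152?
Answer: -64866/5 ≈ -12973.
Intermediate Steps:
R(B) = 2*B
b = 94/5 (b = 4*(1/5) + 18 = 4/5 + 18 = 94/5 ≈ 18.800)
o(x) = 1 + 6*x (o(x) = 6*x + 1 = 1 + 6*x)
(R(19) + j)*o(b) = (2*19 - 152)*(1 + 6*(94/5)) = (38 - 152)*(1 + 564/5) = -114*569/5 = -64866/5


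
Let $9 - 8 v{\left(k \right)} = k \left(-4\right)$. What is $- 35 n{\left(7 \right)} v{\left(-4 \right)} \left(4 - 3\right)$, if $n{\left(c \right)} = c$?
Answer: $\frac{1715}{8} \approx 214.38$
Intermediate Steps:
$v{\left(k \right)} = \frac{9}{8} + \frac{k}{2}$ ($v{\left(k \right)} = \frac{9}{8} - \frac{k \left(-4\right)}{8} = \frac{9}{8} - \frac{\left(-4\right) k}{8} = \frac{9}{8} + \frac{k}{2}$)
$- 35 n{\left(7 \right)} v{\left(-4 \right)} \left(4 - 3\right) = \left(-35\right) 7 \left(\frac{9}{8} + \frac{1}{2} \left(-4\right)\right) \left(4 - 3\right) = - 245 \left(\frac{9}{8} - 2\right) 1 = - 245 \left(\left(- \frac{7}{8}\right) 1\right) = \left(-245\right) \left(- \frac{7}{8}\right) = \frac{1715}{8}$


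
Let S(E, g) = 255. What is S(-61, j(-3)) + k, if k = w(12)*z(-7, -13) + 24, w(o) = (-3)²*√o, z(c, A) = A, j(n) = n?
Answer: 279 - 234*√3 ≈ -126.30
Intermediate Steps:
w(o) = 9*√o
k = 24 - 234*√3 (k = (9*√12)*(-13) + 24 = (9*(2*√3))*(-13) + 24 = (18*√3)*(-13) + 24 = -234*√3 + 24 = 24 - 234*√3 ≈ -381.30)
S(-61, j(-3)) + k = 255 + (24 - 234*√3) = 279 - 234*√3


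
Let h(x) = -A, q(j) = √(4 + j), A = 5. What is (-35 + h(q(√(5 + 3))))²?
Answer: 1600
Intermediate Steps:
h(x) = -5 (h(x) = -1*5 = -5)
(-35 + h(q(√(5 + 3))))² = (-35 - 5)² = (-40)² = 1600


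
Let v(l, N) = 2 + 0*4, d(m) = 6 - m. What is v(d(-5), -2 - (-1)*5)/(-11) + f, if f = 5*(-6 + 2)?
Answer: -222/11 ≈ -20.182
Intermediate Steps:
f = -20 (f = 5*(-4) = -20)
v(l, N) = 2 (v(l, N) = 2 + 0 = 2)
v(d(-5), -2 - (-1)*5)/(-11) + f = 2/(-11) - 20 = 2*(-1/11) - 20 = -2/11 - 20 = -222/11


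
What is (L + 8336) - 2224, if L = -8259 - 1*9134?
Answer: -11281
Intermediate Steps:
L = -17393 (L = -8259 - 9134 = -17393)
(L + 8336) - 2224 = (-17393 + 8336) - 2224 = -9057 - 2224 = -11281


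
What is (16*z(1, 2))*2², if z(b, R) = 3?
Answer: 192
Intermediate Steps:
(16*z(1, 2))*2² = (16*3)*2² = 48*4 = 192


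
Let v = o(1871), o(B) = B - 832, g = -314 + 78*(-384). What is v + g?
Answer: -29227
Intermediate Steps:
g = -30266 (g = -314 - 29952 = -30266)
o(B) = -832 + B
v = 1039 (v = -832 + 1871 = 1039)
v + g = 1039 - 30266 = -29227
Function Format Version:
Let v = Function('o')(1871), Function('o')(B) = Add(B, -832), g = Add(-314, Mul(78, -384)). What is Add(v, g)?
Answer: -29227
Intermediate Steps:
g = -30266 (g = Add(-314, -29952) = -30266)
Function('o')(B) = Add(-832, B)
v = 1039 (v = Add(-832, 1871) = 1039)
Add(v, g) = Add(1039, -30266) = -29227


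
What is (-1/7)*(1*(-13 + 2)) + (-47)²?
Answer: 15474/7 ≈ 2210.6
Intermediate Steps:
(-1/7)*(1*(-13 + 2)) + (-47)² = (-1*⅐)*(1*(-11)) + 2209 = -⅐*(-11) + 2209 = 11/7 + 2209 = 15474/7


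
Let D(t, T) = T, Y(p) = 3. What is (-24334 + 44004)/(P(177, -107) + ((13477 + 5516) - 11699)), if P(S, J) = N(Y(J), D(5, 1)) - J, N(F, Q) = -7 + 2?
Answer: 9835/3698 ≈ 2.6595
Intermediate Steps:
N(F, Q) = -5
P(S, J) = -5 - J
(-24334 + 44004)/(P(177, -107) + ((13477 + 5516) - 11699)) = (-24334 + 44004)/((-5 - 1*(-107)) + ((13477 + 5516) - 11699)) = 19670/((-5 + 107) + (18993 - 11699)) = 19670/(102 + 7294) = 19670/7396 = 19670*(1/7396) = 9835/3698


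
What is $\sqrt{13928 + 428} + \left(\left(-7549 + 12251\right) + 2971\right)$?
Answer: $7673 + 2 \sqrt{3589} \approx 7792.8$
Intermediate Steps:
$\sqrt{13928 + 428} + \left(\left(-7549 + 12251\right) + 2971\right) = \sqrt{14356} + \left(4702 + 2971\right) = 2 \sqrt{3589} + 7673 = 7673 + 2 \sqrt{3589}$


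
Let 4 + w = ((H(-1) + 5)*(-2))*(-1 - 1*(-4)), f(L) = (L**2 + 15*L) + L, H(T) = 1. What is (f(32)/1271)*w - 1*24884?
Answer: -31689004/1271 ≈ -24932.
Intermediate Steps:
f(L) = L**2 + 16*L
w = -40 (w = -4 + ((1 + 5)*(-2))*(-1 - 1*(-4)) = -4 + (6*(-2))*(-1 + 4) = -4 - 12*3 = -4 - 36 = -40)
(f(32)/1271)*w - 1*24884 = ((32*(16 + 32))/1271)*(-40) - 1*24884 = ((32*48)*(1/1271))*(-40) - 24884 = (1536*(1/1271))*(-40) - 24884 = (1536/1271)*(-40) - 24884 = -61440/1271 - 24884 = -31689004/1271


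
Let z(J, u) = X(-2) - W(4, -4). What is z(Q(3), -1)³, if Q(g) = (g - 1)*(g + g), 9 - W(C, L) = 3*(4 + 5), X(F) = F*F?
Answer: 10648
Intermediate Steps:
X(F) = F²
W(C, L) = -18 (W(C, L) = 9 - 3*(4 + 5) = 9 - 3*9 = 9 - 1*27 = 9 - 27 = -18)
Q(g) = 2*g*(-1 + g) (Q(g) = (-1 + g)*(2*g) = 2*g*(-1 + g))
z(J, u) = 22 (z(J, u) = (-2)² - 1*(-18) = 4 + 18 = 22)
z(Q(3), -1)³ = 22³ = 10648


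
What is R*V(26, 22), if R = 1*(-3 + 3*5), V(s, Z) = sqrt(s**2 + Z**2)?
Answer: 24*sqrt(290) ≈ 408.71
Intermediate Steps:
V(s, Z) = sqrt(Z**2 + s**2)
R = 12 (R = 1*(-3 + 15) = 1*12 = 12)
R*V(26, 22) = 12*sqrt(22**2 + 26**2) = 12*sqrt(484 + 676) = 12*sqrt(1160) = 12*(2*sqrt(290)) = 24*sqrt(290)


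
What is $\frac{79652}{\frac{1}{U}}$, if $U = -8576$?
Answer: $-683095552$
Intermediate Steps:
$\frac{79652}{\frac{1}{U}} = \frac{79652}{\frac{1}{-8576}} = \frac{79652}{- \frac{1}{8576}} = 79652 \left(-8576\right) = -683095552$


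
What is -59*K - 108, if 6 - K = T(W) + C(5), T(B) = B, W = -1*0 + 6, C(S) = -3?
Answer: -285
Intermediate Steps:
W = 6 (W = 0 + 6 = 6)
K = 3 (K = 6 - (6 - 3) = 6 - 1*3 = 6 - 3 = 3)
-59*K - 108 = -59*3 - 108 = -177 - 108 = -285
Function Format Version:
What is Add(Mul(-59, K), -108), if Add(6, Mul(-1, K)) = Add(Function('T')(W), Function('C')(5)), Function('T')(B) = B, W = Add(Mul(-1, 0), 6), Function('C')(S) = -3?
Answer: -285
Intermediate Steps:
W = 6 (W = Add(0, 6) = 6)
K = 3 (K = Add(6, Mul(-1, Add(6, -3))) = Add(6, Mul(-1, 3)) = Add(6, -3) = 3)
Add(Mul(-59, K), -108) = Add(Mul(-59, 3), -108) = Add(-177, -108) = -285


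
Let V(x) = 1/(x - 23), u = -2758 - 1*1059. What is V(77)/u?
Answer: -1/206118 ≈ -4.8516e-6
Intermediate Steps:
u = -3817 (u = -2758 - 1059 = -3817)
V(x) = 1/(-23 + x)
V(77)/u = 1/((-23 + 77)*(-3817)) = -1/3817/54 = (1/54)*(-1/3817) = -1/206118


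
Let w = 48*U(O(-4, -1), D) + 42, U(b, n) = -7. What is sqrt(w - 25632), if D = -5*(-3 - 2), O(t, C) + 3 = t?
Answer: I*sqrt(25926) ≈ 161.02*I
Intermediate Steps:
O(t, C) = -3 + t
D = 25 (D = -5*(-5) = 25)
w = -294 (w = 48*(-7) + 42 = -336 + 42 = -294)
sqrt(w - 25632) = sqrt(-294 - 25632) = sqrt(-25926) = I*sqrt(25926)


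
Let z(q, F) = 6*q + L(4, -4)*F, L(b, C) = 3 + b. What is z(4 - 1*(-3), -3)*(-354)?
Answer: -7434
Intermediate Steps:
z(q, F) = 6*q + 7*F (z(q, F) = 6*q + (3 + 4)*F = 6*q + 7*F)
z(4 - 1*(-3), -3)*(-354) = (6*(4 - 1*(-3)) + 7*(-3))*(-354) = (6*(4 + 3) - 21)*(-354) = (6*7 - 21)*(-354) = (42 - 21)*(-354) = 21*(-354) = -7434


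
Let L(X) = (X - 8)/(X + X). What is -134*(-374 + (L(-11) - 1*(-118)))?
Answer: 376071/11 ≈ 34188.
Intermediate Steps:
L(X) = (-8 + X)/(2*X) (L(X) = (-8 + X)/((2*X)) = (-8 + X)*(1/(2*X)) = (-8 + X)/(2*X))
-134*(-374 + (L(-11) - 1*(-118))) = -134*(-374 + ((1/2)*(-8 - 11)/(-11) - 1*(-118))) = -134*(-374 + ((1/2)*(-1/11)*(-19) + 118)) = -134*(-374 + (19/22 + 118)) = -134*(-374 + 2615/22) = -134*(-5613/22) = 376071/11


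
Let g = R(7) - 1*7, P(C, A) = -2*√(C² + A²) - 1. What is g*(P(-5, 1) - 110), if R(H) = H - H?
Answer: 777 + 14*√26 ≈ 848.39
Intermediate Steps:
R(H) = 0
P(C, A) = -1 - 2*√(A² + C²) (P(C, A) = -2*√(A² + C²) - 1 = -1 - 2*√(A² + C²))
g = -7 (g = 0 - 1*7 = 0 - 7 = -7)
g*(P(-5, 1) - 110) = -7*((-1 - 2*√(1² + (-5)²)) - 110) = -7*((-1 - 2*√(1 + 25)) - 110) = -7*((-1 - 2*√26) - 110) = -7*(-111 - 2*√26) = 777 + 14*√26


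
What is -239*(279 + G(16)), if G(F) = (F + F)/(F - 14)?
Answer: -70505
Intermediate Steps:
G(F) = 2*F/(-14 + F) (G(F) = (2*F)/(-14 + F) = 2*F/(-14 + F))
-239*(279 + G(16)) = -239*(279 + 2*16/(-14 + 16)) = -239*(279 + 2*16/2) = -239*(279 + 2*16*(1/2)) = -239*(279 + 16) = -239*295 = -70505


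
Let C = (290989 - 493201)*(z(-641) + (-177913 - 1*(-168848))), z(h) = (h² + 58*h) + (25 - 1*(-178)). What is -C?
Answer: 73775228292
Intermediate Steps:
z(h) = 203 + h² + 58*h (z(h) = (h² + 58*h) + (25 + 178) = (h² + 58*h) + 203 = 203 + h² + 58*h)
C = -73775228292 (C = (290989 - 493201)*((203 + (-641)² + 58*(-641)) + (-177913 - 1*(-168848))) = -202212*((203 + 410881 - 37178) + (-177913 + 168848)) = -202212*(373906 - 9065) = -202212*364841 = -73775228292)
-C = -1*(-73775228292) = 73775228292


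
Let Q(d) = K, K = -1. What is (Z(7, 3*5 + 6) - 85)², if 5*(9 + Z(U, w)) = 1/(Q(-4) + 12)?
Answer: 26718561/3025 ≈ 8832.6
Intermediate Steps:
Q(d) = -1
Z(U, w) = -494/55 (Z(U, w) = -9 + 1/(5*(-1 + 12)) = -9 + (⅕)/11 = -9 + (⅕)*(1/11) = -9 + 1/55 = -494/55)
(Z(7, 3*5 + 6) - 85)² = (-494/55 - 85)² = (-5169/55)² = 26718561/3025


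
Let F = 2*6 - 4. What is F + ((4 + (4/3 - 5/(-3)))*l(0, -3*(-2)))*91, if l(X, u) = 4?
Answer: 2556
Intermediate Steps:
F = 8 (F = 12 - 4 = 8)
F + ((4 + (4/3 - 5/(-3)))*l(0, -3*(-2)))*91 = 8 + ((4 + (4/3 - 5/(-3)))*4)*91 = 8 + ((4 + (4*(⅓) - 5*(-⅓)))*4)*91 = 8 + ((4 + (4/3 + 5/3))*4)*91 = 8 + ((4 + 3)*4)*91 = 8 + (7*4)*91 = 8 + 28*91 = 8 + 2548 = 2556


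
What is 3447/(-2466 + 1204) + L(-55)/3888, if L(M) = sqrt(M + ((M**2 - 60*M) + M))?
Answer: -3447/1262 + sqrt(6215)/3888 ≈ -2.7111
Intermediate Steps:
L(M) = sqrt(M**2 - 58*M) (L(M) = sqrt(M + (M**2 - 59*M)) = sqrt(M**2 - 58*M))
3447/(-2466 + 1204) + L(-55)/3888 = 3447/(-2466 + 1204) + sqrt(-55*(-58 - 55))/3888 = 3447/(-1262) + sqrt(-55*(-113))*(1/3888) = 3447*(-1/1262) + sqrt(6215)*(1/3888) = -3447/1262 + sqrt(6215)/3888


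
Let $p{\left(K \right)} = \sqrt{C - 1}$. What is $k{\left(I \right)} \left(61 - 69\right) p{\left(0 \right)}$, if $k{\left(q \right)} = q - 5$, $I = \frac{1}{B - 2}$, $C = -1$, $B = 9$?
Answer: $\frac{272 i \sqrt{2}}{7} \approx 54.952 i$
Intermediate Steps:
$p{\left(K \right)} = i \sqrt{2}$ ($p{\left(K \right)} = \sqrt{-1 - 1} = \sqrt{-2} = i \sqrt{2}$)
$I = \frac{1}{7}$ ($I = \frac{1}{9 - 2} = \frac{1}{7} \approx 0.14286$)
$k{\left(q \right)} = -5 + q$ ($k{\left(q \right)} = q - 5 = -5 + q$)
$k{\left(I \right)} \left(61 - 69\right) p{\left(0 \right)} = \left(-5 + \frac{1}{7}\right) \left(61 - 69\right) i \sqrt{2} = \left(- \frac{34}{7}\right) \left(-8\right) i \sqrt{2} = \frac{272 i \sqrt{2}}{7}$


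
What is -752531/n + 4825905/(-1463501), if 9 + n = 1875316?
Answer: -10151383298866/2744513669807 ≈ -3.6988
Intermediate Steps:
n = 1875307 (n = -9 + 1875316 = 1875307)
-752531/n + 4825905/(-1463501) = -752531/1875307 + 4825905/(-1463501) = -752531*1/1875307 + 4825905*(-1/1463501) = -752531/1875307 - 4825905/1463501 = -10151383298866/2744513669807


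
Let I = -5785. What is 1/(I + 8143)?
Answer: 1/2358 ≈ 0.00042409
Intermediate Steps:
1/(I + 8143) = 1/(-5785 + 8143) = 1/2358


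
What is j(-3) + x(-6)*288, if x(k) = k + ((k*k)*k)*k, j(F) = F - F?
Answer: 371520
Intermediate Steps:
j(F) = 0
x(k) = k + k**4 (x(k) = k + (k**2*k)*k = k + k**3*k = k + k**4)
j(-3) + x(-6)*288 = 0 + (-6 + (-6)**4)*288 = 0 + (-6 + 1296)*288 = 0 + 1290*288 = 0 + 371520 = 371520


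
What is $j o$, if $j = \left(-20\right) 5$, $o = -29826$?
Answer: $2982600$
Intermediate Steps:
$j = -100$
$j o = \left(-100\right) \left(-29826\right) = 2982600$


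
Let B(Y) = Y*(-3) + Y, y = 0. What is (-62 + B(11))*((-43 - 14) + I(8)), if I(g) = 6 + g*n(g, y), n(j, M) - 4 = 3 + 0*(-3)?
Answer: -420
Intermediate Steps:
n(j, M) = 7 (n(j, M) = 4 + (3 + 0*(-3)) = 4 + (3 + 0) = 4 + 3 = 7)
B(Y) = -2*Y (B(Y) = -3*Y + Y = -2*Y)
I(g) = 6 + 7*g (I(g) = 6 + g*7 = 6 + 7*g)
(-62 + B(11))*((-43 - 14) + I(8)) = (-62 - 2*11)*((-43 - 14) + (6 + 7*8)) = (-62 - 22)*(-57 + (6 + 56)) = -84*(-57 + 62) = -84*5 = -420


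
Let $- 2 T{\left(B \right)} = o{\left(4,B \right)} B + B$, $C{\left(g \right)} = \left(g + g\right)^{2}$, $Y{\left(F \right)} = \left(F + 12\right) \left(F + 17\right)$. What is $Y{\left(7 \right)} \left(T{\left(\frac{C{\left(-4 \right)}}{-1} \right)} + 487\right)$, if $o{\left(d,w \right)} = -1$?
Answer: $222072$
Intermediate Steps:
$Y{\left(F \right)} = \left(12 + F\right) \left(17 + F\right)$
$C{\left(g \right)} = 4 g^{2}$ ($C{\left(g \right)} = \left(2 g\right)^{2} = 4 g^{2}$)
$T{\left(B \right)} = 0$ ($T{\left(B \right)} = - \frac{- B + B}{2} = \left(- \frac{1}{2}\right) 0 = 0$)
$Y{\left(7 \right)} \left(T{\left(\frac{C{\left(-4 \right)}}{-1} \right)} + 487\right) = \left(204 + 7^{2} + 29 \cdot 7\right) \left(0 + 487\right) = \left(204 + 49 + 203\right) 487 = 456 \cdot 487 = 222072$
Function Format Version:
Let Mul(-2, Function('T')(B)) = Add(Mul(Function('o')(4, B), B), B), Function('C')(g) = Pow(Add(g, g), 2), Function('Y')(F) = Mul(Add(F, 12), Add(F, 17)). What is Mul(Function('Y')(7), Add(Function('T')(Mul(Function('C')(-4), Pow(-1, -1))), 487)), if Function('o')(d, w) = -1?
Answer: 222072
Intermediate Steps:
Function('Y')(F) = Mul(Add(12, F), Add(17, F))
Function('C')(g) = Mul(4, Pow(g, 2)) (Function('C')(g) = Pow(Mul(2, g), 2) = Mul(4, Pow(g, 2)))
Function('T')(B) = 0 (Function('T')(B) = Mul(Rational(-1, 2), Add(Mul(-1, B), B)) = Mul(Rational(-1, 2), 0) = 0)
Mul(Function('Y')(7), Add(Function('T')(Mul(Function('C')(-4), Pow(-1, -1))), 487)) = Mul(Add(204, Pow(7, 2), Mul(29, 7)), Add(0, 487)) = Mul(Add(204, 49, 203), 487) = Mul(456, 487) = 222072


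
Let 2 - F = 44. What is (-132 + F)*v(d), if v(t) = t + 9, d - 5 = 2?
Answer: -2784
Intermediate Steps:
d = 7 (d = 5 + 2 = 7)
F = -42 (F = 2 - 1*44 = 2 - 44 = -42)
v(t) = 9 + t
(-132 + F)*v(d) = (-132 - 42)*(9 + 7) = -174*16 = -2784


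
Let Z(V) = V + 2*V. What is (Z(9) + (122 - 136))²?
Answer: 169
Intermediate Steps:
Z(V) = 3*V
(Z(9) + (122 - 136))² = (3*9 + (122 - 136))² = (27 - 14)² = 13² = 169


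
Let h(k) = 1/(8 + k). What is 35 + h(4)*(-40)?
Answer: 95/3 ≈ 31.667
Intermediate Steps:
35 + h(4)*(-40) = 35 - 40/(8 + 4) = 35 - 40/12 = 35 + (1/12)*(-40) = 35 - 10/3 = 95/3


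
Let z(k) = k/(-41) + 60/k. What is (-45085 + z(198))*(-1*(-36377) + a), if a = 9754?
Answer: -938091245633/451 ≈ -2.0800e+9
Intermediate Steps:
z(k) = 60/k - k/41 (z(k) = k*(-1/41) + 60/k = -k/41 + 60/k = 60/k - k/41)
(-45085 + z(198))*(-1*(-36377) + a) = (-45085 + (60/198 - 1/41*198))*(-1*(-36377) + 9754) = (-45085 + (60*(1/198) - 198/41))*(36377 + 9754) = (-45085 + (10/33 - 198/41))*46131 = (-45085 - 6124/1353)*46131 = -61006129/1353*46131 = -938091245633/451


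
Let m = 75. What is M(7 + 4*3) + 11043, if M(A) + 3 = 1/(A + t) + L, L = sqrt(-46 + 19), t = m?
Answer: 1037761/94 + 3*I*sqrt(3) ≈ 11040.0 + 5.1962*I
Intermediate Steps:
t = 75
L = 3*I*sqrt(3) (L = sqrt(-27) = 3*I*sqrt(3) ≈ 5.1962*I)
M(A) = -3 + 1/(75 + A) + 3*I*sqrt(3) (M(A) = -3 + (1/(A + 75) + 3*I*sqrt(3)) = -3 + (1/(75 + A) + 3*I*sqrt(3)) = -3 + 1/(75 + A) + 3*I*sqrt(3))
M(7 + 4*3) + 11043 = (-224 - 3*(7 + 4*3) + 225*I*sqrt(3) + 3*I*(7 + 4*3)*sqrt(3))/(75 + (7 + 4*3)) + 11043 = (-224 - 3*(7 + 12) + 225*I*sqrt(3) + 3*I*(7 + 12)*sqrt(3))/(75 + (7 + 12)) + 11043 = (-224 - 3*19 + 225*I*sqrt(3) + 3*I*19*sqrt(3))/(75 + 19) + 11043 = (-224 - 57 + 225*I*sqrt(3) + 57*I*sqrt(3))/94 + 11043 = (-281 + 282*I*sqrt(3))/94 + 11043 = (-281/94 + 3*I*sqrt(3)) + 11043 = 1037761/94 + 3*I*sqrt(3)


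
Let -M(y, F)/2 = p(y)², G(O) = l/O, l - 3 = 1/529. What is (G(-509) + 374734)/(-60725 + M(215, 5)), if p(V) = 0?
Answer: -100901249986/16350874225 ≈ -6.1710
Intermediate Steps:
l = 1588/529 (l = 3 + 1/529 = 1588/529 ≈ 3.0019)
G(O) = 1588/(529*O)
M(y, F) = 0 (M(y, F) = -2*0² = -2*0 = 0)
(G(-509) + 374734)/(-60725 + M(215, 5)) = ((1588/529)/(-509) + 374734)/(-60725 + 0) = ((1588/529)*(-1/509) + 374734)/(-60725) = (-1588/269261 + 374734)*(-1/60725) = (100901249986/269261)*(-1/60725) = -100901249986/16350874225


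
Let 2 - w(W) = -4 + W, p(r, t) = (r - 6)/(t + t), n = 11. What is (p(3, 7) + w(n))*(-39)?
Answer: 2847/14 ≈ 203.36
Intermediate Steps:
p(r, t) = (-6 + r)/(2*t) (p(r, t) = (-6 + r)/((2*t)) = (-6 + r)*(1/(2*t)) = (-6 + r)/(2*t))
w(W) = 6 - W (w(W) = 2 - (-4 + W) = 2 + (4 - W) = 6 - W)
(p(3, 7) + w(n))*(-39) = ((½)*(-6 + 3)/7 + (6 - 1*11))*(-39) = ((½)*(⅐)*(-3) + (6 - 11))*(-39) = (-3/14 - 5)*(-39) = -73/14*(-39) = 2847/14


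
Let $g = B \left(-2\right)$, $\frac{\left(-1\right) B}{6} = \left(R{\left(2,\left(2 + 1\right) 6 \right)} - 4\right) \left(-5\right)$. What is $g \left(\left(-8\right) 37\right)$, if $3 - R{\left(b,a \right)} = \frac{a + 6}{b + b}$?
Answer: $-124320$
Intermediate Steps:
$R{\left(b,a \right)} = 3 - \frac{6 + a}{2 b}$ ($R{\left(b,a \right)} = 3 - \frac{a + 6}{b + b} = 3 - \frac{6 + a}{2 b}$)
$B = -210$ ($B = - 6 \left(\frac{-6 - \left(2 + 1\right) 6 + 6 \cdot 2}{2 \cdot 2} - 4\right) \left(-5\right) = - 6 \left(\frac{1}{2} \cdot \frac{1}{2} \left(-6 - 3 \cdot 6 + 12\right) - 4\right) \left(-5\right) = - 6 \left(\frac{1}{2} \cdot \frac{1}{2} \left(-6 - 18 + 12\right) - 4\right) \left(-5\right) = - 6 \left(\frac{1}{2} \cdot \frac{1}{2} \left(-12\right) - 4\right) \left(-5\right) = - 6 \left(-3 - 4\right) \left(-5\right) = - 6 \left(\left(-7\right) \left(-5\right)\right) = \left(-6\right) 35 = -210$)
$g = 420$ ($g = \left(-210\right) \left(-2\right) = 420$)
$g \left(\left(-8\right) 37\right) = 420 \left(\left(-8\right) 37\right) = 420 \left(-296\right) = -124320$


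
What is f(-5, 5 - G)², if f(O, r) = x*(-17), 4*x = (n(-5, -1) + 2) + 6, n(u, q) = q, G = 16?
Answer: 14161/16 ≈ 885.06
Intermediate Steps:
x = 7/4 (x = ((-1 + 2) + 6)/4 = (1 + 6)/4 = (¼)*7 = 7/4 ≈ 1.7500)
f(O, r) = -119/4 (f(O, r) = (7/4)*(-17) = -119/4)
f(-5, 5 - G)² = (-119/4)² = 14161/16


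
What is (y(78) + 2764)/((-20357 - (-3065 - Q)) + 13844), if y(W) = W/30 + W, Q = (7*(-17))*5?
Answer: -14223/20215 ≈ -0.70359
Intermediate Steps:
Q = -595 (Q = -119*5 = -595)
y(W) = 31*W/30 (y(W) = W*(1/30) + W = W/30 + W = 31*W/30)
(y(78) + 2764)/((-20357 - (-3065 - Q)) + 13844) = ((31/30)*78 + 2764)/((-20357 - (-3065 - 1*(-595))) + 13844) = (403/5 + 2764)/((-20357 - (-3065 + 595)) + 13844) = 14223/(5*((-20357 - 1*(-2470)) + 13844)) = 14223/(5*((-20357 + 2470) + 13844)) = 14223/(5*(-17887 + 13844)) = (14223/5)/(-4043) = (14223/5)*(-1/4043) = -14223/20215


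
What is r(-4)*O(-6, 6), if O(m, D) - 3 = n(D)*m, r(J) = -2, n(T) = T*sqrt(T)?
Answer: -6 + 72*sqrt(6) ≈ 170.36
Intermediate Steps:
n(T) = T**(3/2)
O(m, D) = 3 + m*D**(3/2) (O(m, D) = 3 + D**(3/2)*m = 3 + m*D**(3/2))
r(-4)*O(-6, 6) = -2*(3 - 36*sqrt(6)) = -6 + 72*sqrt(6)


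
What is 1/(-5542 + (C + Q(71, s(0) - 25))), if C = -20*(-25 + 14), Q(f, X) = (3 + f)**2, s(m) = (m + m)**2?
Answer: 1/154 ≈ 0.0064935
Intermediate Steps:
s(m) = 4*m**2 (s(m) = (2*m)**2 = 4*m**2)
C = 220 (C = -20*(-11) = 220)
1/(-5542 + (C + Q(71, s(0) - 25))) = 1/(-5542 + (220 + (3 + 71)**2)) = 1/(-5542 + (220 + 74**2)) = 1/(-5542 + (220 + 5476)) = 1/(-5542 + 5696) = 1/154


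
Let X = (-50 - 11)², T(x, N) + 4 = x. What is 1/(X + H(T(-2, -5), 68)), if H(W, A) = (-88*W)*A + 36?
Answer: 1/39661 ≈ 2.5214e-5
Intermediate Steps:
T(x, N) = -4 + x
X = 3721 (X = (-61)² = 3721)
H(W, A) = 36 - 88*A*W (H(W, A) = -88*A*W + 36 = 36 - 88*A*W)
1/(X + H(T(-2, -5), 68)) = 1/(3721 + (36 - 88*68*(-4 - 2))) = 1/(3721 + (36 - 88*68*(-6))) = 1/(3721 + (36 + 35904)) = 1/(3721 + 35940) = 1/39661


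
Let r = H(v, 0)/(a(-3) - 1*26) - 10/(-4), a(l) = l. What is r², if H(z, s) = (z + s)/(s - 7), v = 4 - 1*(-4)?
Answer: 1062961/164836 ≈ 6.4486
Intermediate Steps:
v = 8 (v = 4 + 4 = 8)
H(z, s) = (s + z)/(-7 + s)
r = 1031/406 (r = ((0 + 8)/(-7 + 0))/(-3 - 1*26) - 10/(-4) = (8/(-7))/(-3 - 26) - 10*(-¼) = -⅐*8/(-29) + 5/2 = -8/7*(-1/29) + 5/2 = 8/203 + 5/2 = 1031/406 ≈ 2.5394)
r² = (1031/406)² = 1062961/164836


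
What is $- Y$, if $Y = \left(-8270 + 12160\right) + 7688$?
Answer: $-11578$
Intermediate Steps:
$Y = 11578$ ($Y = 3890 + 7688 = 11578$)
$- Y = \left(-1\right) 11578 = -11578$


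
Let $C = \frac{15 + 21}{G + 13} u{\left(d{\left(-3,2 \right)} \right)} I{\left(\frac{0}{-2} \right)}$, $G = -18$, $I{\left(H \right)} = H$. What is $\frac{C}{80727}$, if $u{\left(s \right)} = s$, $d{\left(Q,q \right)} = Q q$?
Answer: $0$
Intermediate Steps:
$C = 0$ ($C = \frac{15 + 21}{-18 + 13} \left(\left(-3\right) 2\right) \frac{0}{-2} = \frac{36}{-5} \left(-6\right) 0 \left(- \frac{1}{2}\right) = 36 \left(- \frac{1}{5}\right) \left(-6\right) 0 = \left(- \frac{36}{5}\right) \left(-6\right) 0 = \frac{216}{5} \cdot 0 = 0$)
$\frac{C}{80727} = \frac{0}{80727} = 0 \cdot \frac{1}{80727} = 0$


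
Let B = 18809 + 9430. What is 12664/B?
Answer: 12664/28239 ≈ 0.44846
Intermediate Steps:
B = 28239
12664/B = 12664/28239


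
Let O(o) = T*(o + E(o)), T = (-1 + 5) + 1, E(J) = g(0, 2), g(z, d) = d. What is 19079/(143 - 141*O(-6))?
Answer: 19079/2963 ≈ 6.4391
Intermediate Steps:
E(J) = 2
T = 5 (T = 4 + 1 = 5)
O(o) = 10 + 5*o (O(o) = 5*(o + 2) = 5*(2 + o) = 10 + 5*o)
19079/(143 - 141*O(-6)) = 19079/(143 - 141*(10 + 5*(-6))) = 19079/(143 - 141*(10 - 30)) = 19079/(143 - 141*(-20)) = 19079/(143 + 2820) = 19079/2963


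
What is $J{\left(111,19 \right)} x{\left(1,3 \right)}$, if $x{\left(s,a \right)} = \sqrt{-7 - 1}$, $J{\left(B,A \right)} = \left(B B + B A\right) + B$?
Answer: $29082 i \sqrt{2} \approx 41128.0 i$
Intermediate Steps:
$J{\left(B,A \right)} = B + B^{2} + A B$ ($J{\left(B,A \right)} = \left(B^{2} + A B\right) + B = B + B^{2} + A B$)
$x{\left(s,a \right)} = 2 i \sqrt{2}$ ($x{\left(s,a \right)} = \sqrt{-8} = 2 i \sqrt{2}$)
$J{\left(111,19 \right)} x{\left(1,3 \right)} = 111 \left(1 + 19 + 111\right) 2 i \sqrt{2} = 111 \cdot 131 \cdot 2 i \sqrt{2} = 14541 \cdot 2 i \sqrt{2} = 29082 i \sqrt{2}$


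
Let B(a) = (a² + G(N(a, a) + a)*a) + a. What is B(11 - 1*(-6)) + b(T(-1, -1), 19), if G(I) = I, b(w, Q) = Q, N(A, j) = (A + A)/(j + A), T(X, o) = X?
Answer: 631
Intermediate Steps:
N(A, j) = 2*A/(A + j) (N(A, j) = (2*A)/(A + j) = 2*A/(A + j))
B(a) = a + a² + a*(1 + a) (B(a) = (a² + (2*a/(a + a) + a)*a) + a = (a² + (2*a/((2*a)) + a)*a) + a = (a² + (2*a*(1/(2*a)) + a)*a) + a = (a² + (1 + a)*a) + a = (a² + a*(1 + a)) + a = a + a² + a*(1 + a))
B(11 - 1*(-6)) + b(T(-1, -1), 19) = 2*(11 - 1*(-6))*(1 + (11 - 1*(-6))) + 19 = 2*(11 + 6)*(1 + (11 + 6)) + 19 = 2*17*(1 + 17) + 19 = 2*17*18 + 19 = 612 + 19 = 631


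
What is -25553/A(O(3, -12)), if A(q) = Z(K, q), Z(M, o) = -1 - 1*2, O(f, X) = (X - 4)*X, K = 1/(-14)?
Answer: 25553/3 ≈ 8517.7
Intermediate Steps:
K = -1/14 ≈ -0.071429
O(f, X) = X*(-4 + X) (O(f, X) = (-4 + X)*X = X*(-4 + X))
Z(M, o) = -3 (Z(M, o) = -1 - 2 = -3)
A(q) = -3
-25553/A(O(3, -12)) = -25553/(-3) = -25553*(-1/3) = 25553/3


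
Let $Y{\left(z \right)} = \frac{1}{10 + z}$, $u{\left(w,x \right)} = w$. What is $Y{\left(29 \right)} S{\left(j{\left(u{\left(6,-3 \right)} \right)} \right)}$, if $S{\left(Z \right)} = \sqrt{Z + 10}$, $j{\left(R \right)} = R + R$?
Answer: $\frac{\sqrt{22}}{39} \approx 0.12027$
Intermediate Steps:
$j{\left(R \right)} = 2 R$
$S{\left(Z \right)} = \sqrt{10 + Z}$
$Y{\left(29 \right)} S{\left(j{\left(u{\left(6,-3 \right)} \right)} \right)} = \frac{\sqrt{10 + 2 \cdot 6}}{10 + 29} = \frac{\sqrt{10 + 12}}{39} = \frac{\sqrt{22}}{39}$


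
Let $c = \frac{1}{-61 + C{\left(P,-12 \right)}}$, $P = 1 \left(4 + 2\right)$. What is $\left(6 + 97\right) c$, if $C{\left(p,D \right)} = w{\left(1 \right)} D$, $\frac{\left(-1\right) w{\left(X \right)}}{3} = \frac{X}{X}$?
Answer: $- \frac{103}{25} \approx -4.12$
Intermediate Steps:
$w{\left(X \right)} = -3$ ($w{\left(X \right)} = - 3 \frac{X}{X} = \left(-3\right) 1 = -3$)
$P = 6$ ($P = 1 \cdot 6 = 6$)
$C{\left(p,D \right)} = - 3 D$
$c = - \frac{1}{25}$ ($c = \frac{1}{-61 - -36} = \frac{1}{-61 + 36} = \frac{1}{-25} = - \frac{1}{25} \approx -0.04$)
$\left(6 + 97\right) c = \left(6 + 97\right) \left(- \frac{1}{25}\right) = 103 \left(- \frac{1}{25}\right) = - \frac{103}{25}$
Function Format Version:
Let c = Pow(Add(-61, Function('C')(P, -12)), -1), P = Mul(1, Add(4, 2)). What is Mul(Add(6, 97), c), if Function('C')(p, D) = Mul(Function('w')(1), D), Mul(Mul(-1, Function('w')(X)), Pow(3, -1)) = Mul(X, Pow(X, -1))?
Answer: Rational(-103, 25) ≈ -4.1200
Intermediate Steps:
Function('w')(X) = -3 (Function('w')(X) = Mul(-3, Mul(X, Pow(X, -1))) = Mul(-3, 1) = -3)
P = 6 (P = Mul(1, 6) = 6)
Function('C')(p, D) = Mul(-3, D)
c = Rational(-1, 25) (c = Pow(Add(-61, Mul(-3, -12)), -1) = Pow(Add(-61, 36), -1) = Pow(-25, -1) = Rational(-1, 25) ≈ -0.040000)
Mul(Add(6, 97), c) = Mul(Add(6, 97), Rational(-1, 25)) = Mul(103, Rational(-1, 25)) = Rational(-103, 25)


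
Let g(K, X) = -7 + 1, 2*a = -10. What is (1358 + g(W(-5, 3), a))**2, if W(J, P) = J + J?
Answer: 1827904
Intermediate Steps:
W(J, P) = 2*J
a = -5 (a = (1/2)*(-10) = -5)
g(K, X) = -6
(1358 + g(W(-5, 3), a))**2 = (1358 - 6)**2 = 1352**2 = 1827904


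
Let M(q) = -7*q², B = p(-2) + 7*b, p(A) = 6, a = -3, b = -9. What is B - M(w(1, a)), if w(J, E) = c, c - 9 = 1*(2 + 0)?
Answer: 790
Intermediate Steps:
c = 11 (c = 9 + 1*(2 + 0) = 9 + 1*2 = 9 + 2 = 11)
w(J, E) = 11
B = -57 (B = 6 + 7*(-9) = 6 - 63 = -57)
B - M(w(1, a)) = -57 - (-7)*11² = -57 - (-7)*121 = -57 - 1*(-847) = -57 + 847 = 790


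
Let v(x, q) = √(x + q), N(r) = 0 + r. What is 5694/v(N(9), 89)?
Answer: 2847*√2/7 ≈ 575.18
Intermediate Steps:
N(r) = r
v(x, q) = √(q + x)
5694/v(N(9), 89) = 5694/(√(89 + 9)) = 5694/(√98) = 5694/((7*√2)) = 5694*(√2/14) = 2847*√2/7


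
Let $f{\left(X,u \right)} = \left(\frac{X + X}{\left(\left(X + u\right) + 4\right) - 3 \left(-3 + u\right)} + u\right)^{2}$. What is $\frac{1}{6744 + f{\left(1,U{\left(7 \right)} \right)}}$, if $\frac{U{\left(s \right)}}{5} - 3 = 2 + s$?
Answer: $\frac{2809}{29049937} \approx 9.6695 \cdot 10^{-5}$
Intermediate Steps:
$U{\left(s \right)} = 25 + 5 s$ ($U{\left(s \right)} = 15 + 5 \left(2 + s\right) = 15 + \left(10 + 5 s\right) = 25 + 5 s$)
$f{\left(X,u \right)} = \left(u + \frac{2 X}{13 + X - 2 u}\right)^{2}$ ($f{\left(X,u \right)} = \left(\frac{2 X}{\left(4 + X + u\right) - \left(-9 + 3 u\right)} + u\right)^{2} = \left(\frac{2 X}{13 + X - 2 u} + u\right)^{2} = \left(u + \frac{2 X}{13 + X - 2 u}\right)^{2}$)
$\frac{1}{6744 + f{\left(1,U{\left(7 \right)} \right)}} = \frac{1}{6744 + \frac{\left(- 2 \left(25 + 5 \cdot 7\right)^{2} + 2 \cdot 1 + 13 \left(25 + 5 \cdot 7\right) + 1 \left(25 + 5 \cdot 7\right)\right)^{2}}{\left(13 + 1 - 2 \left(25 + 5 \cdot 7\right)\right)^{2}}} = \frac{1}{6744 + \frac{\left(- 2 \left(25 + 35\right)^{2} + 2 + 13 \left(25 + 35\right) + 1 \left(25 + 35\right)\right)^{2}}{\left(13 + 1 - 2 \left(25 + 35\right)\right)^{2}}} = \frac{1}{6744 + \frac{\left(- 2 \cdot 60^{2} + 2 + 13 \cdot 60 + 1 \cdot 60\right)^{2}}{\left(13 + 1 - 120\right)^{2}}} = \frac{1}{6744 + \frac{\left(\left(-2\right) 3600 + 2 + 780 + 60\right)^{2}}{\left(13 + 1 - 120\right)^{2}}} = \frac{1}{6744 + \frac{\left(-7200 + 2 + 780 + 60\right)^{2}}{11236}} = \frac{1}{6744 + \frac{\left(-6358\right)^{2}}{11236}} = \frac{1}{6744 + \frac{1}{11236} \cdot 40424164} = \frac{1}{6744 + \frac{10106041}{2809}} = \frac{1}{\frac{29049937}{2809}} = \frac{2809}{29049937}$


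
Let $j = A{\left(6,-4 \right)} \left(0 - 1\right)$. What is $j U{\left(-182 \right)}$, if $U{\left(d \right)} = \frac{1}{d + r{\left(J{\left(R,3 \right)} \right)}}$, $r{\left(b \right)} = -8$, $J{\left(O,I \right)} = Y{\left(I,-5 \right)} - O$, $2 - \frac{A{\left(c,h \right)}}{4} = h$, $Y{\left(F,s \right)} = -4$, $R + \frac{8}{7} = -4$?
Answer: $\frac{12}{95} \approx 0.12632$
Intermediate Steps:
$R = - \frac{36}{7}$ ($R = - \frac{8}{7} - 4 = - \frac{36}{7} \approx -5.1429$)
$A{\left(c,h \right)} = 8 - 4 h$
$J{\left(O,I \right)} = -4 - O$
$U{\left(d \right)} = \frac{1}{-8 + d}$ ($U{\left(d \right)} = \frac{1}{d - 8} = \frac{1}{-8 + d}$)
$j = -24$ ($j = \left(8 - -16\right) \left(0 - 1\right) = \left(8 + 16\right) \left(-1\right) = 24 \left(-1\right) = -24$)
$j U{\left(-182 \right)} = - \frac{24}{-8 - 182} = - \frac{24}{-190} = \left(-24\right) \left(- \frac{1}{190}\right) = \frac{12}{95}$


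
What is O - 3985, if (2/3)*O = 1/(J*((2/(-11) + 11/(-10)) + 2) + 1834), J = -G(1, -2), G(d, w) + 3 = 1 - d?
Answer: -804878180/201977 ≈ -3985.0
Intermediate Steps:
G(d, w) = -2 - d (G(d, w) = -3 + (1 - d) = -2 - d)
J = 3 (J = -(-2 - 1*1) = -(-2 - 1) = -1*(-3) = 3)
O = 165/201977 (O = 3/(2*(3*((2/(-11) + 11/(-10)) + 2) + 1834)) = 3/(2*(3*((2*(-1/11) + 11*(-1/10)) + 2) + 1834)) = 3/(2*(3*((-2/11 - 11/10) + 2) + 1834)) = 3/(2*(3*(-141/110 + 2) + 1834)) = 3/(2*(3*(79/110) + 1834)) = 3/(2*(237/110 + 1834)) = 3/(2*(201977/110)) = (3/2)*(110/201977) = 165/201977 ≈ 0.00081692)
O - 3985 = 165/201977 - 3985 = -804878180/201977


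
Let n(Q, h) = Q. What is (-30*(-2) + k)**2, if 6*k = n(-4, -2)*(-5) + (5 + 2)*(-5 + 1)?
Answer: 30976/9 ≈ 3441.8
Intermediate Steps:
k = -4/3 (k = (-4*(-5) + (5 + 2)*(-5 + 1))/6 = (20 + 7*(-4))/6 = (20 - 28)/6 = (1/6)*(-8) = -4/3 ≈ -1.3333)
(-30*(-2) + k)**2 = (-30*(-2) - 4/3)**2 = (60 - 4/3)**2 = (176/3)**2 = 30976/9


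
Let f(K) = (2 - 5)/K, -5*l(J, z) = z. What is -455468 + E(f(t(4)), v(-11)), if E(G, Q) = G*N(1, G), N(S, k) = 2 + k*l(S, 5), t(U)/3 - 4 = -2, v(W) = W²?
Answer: -1821877/4 ≈ -4.5547e+5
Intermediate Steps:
l(J, z) = -z/5
t(U) = 6 (t(U) = 12 + 3*(-2) = 12 - 6 = 6)
f(K) = -3/K
N(S, k) = 2 - k (N(S, k) = 2 + k*(-⅕*5) = 2 + k*(-1) = 2 - k)
E(G, Q) = G*(2 - G)
-455468 + E(f(t(4)), v(-11)) = -455468 + (-3/6)*(2 - (-3)/6) = -455468 + (-3*⅙)*(2 - (-3)/6) = -455468 - (2 - 1*(-½))/2 = -455468 - (2 + ½)/2 = -455468 - ½*5/2 = -455468 - 5/4 = -1821877/4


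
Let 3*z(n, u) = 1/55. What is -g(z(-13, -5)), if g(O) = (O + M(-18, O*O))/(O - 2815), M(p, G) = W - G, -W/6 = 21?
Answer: -1715093/38319105 ≈ -0.044758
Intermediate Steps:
W = -126 (W = -6*21 = -126)
z(n, u) = 1/165 (z(n, u) = (⅓)/55 = (⅓)*(1/55) = 1/165)
M(p, G) = -126 - G
g(O) = (-126 + O - O²)/(-2815 + O) (g(O) = (O + (-126 - O*O))/(O - 2815) = (O + (-126 - O²))/(-2815 + O) = (-126 + O - O²)/(-2815 + O))
-g(z(-13, -5)) = -(-126 + 1/165 - (1/165)²)/(-2815 + 1/165) = -(-126 + 1/165 - 1*1/27225)/(-464474/165) = -(-165)*(-126 + 1/165 - 1/27225)/464474 = -(-165)*(-3430186)/(464474*27225) = -1*1715093/38319105 = -1715093/38319105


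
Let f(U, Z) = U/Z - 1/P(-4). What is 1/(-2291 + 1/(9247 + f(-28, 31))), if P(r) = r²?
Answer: -4586033/10506601107 ≈ -0.00043649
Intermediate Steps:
f(U, Z) = -1/16 + U/Z (f(U, Z) = U/Z - 1/((-4)²) = U/Z - 1/16 = -1/16 + U/Z)
1/(-2291 + 1/(9247 + f(-28, 31))) = 1/(-2291 + 1/(9247 + (-28 - 1/16*31)/31)) = 1/(-2291 + 1/(9247 + (-28 - 31/16)/31)) = 1/(-2291 + 1/(9247 + (1/31)*(-479/16))) = 1/(-2291 + 1/(9247 - 479/496)) = 1/(-2291 + 1/(4586033/496)) = 1/(-2291 + 496/4586033) = 1/(-10506601107/4586033) = -4586033/10506601107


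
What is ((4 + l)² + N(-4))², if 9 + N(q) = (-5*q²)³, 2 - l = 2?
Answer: 262136832049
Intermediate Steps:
l = 0 (l = 2 - 1*2 = 2 - 2 = 0)
N(q) = -9 - 125*q⁶ (N(q) = -9 + (-5*q²)³ = -9 - 125*q⁶)
((4 + l)² + N(-4))² = ((4 + 0)² + (-9 - 125*(-4)⁶))² = (4² + (-9 - 125*4096))² = (16 + (-9 - 512000))² = (16 - 512009)² = (-511993)² = 262136832049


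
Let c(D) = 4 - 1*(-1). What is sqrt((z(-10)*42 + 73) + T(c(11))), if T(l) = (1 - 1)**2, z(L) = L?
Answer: I*sqrt(347) ≈ 18.628*I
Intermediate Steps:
c(D) = 5 (c(D) = 4 + 1 = 5)
T(l) = 0 (T(l) = 0**2 = 0)
sqrt((z(-10)*42 + 73) + T(c(11))) = sqrt((-10*42 + 73) + 0) = sqrt((-420 + 73) + 0) = sqrt(-347 + 0) = sqrt(-347) = I*sqrt(347)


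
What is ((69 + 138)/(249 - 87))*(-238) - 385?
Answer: -6202/9 ≈ -689.11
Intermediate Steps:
((69 + 138)/(249 - 87))*(-238) - 385 = (207/162)*(-238) - 385 = (207*(1/162))*(-238) - 385 = (23/18)*(-238) - 385 = -2737/9 - 385 = -6202/9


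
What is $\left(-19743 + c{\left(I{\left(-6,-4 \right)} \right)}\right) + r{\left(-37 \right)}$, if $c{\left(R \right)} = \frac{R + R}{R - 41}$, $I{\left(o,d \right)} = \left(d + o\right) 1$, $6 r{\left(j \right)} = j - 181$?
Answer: $- \frac{336242}{17} \approx -19779.0$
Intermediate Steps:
$r{\left(j \right)} = - \frac{181}{6} + \frac{j}{6}$ ($r{\left(j \right)} = \frac{j - 181}{6} = \frac{-181 + j}{6} = - \frac{181}{6} + \frac{j}{6}$)
$I{\left(o,d \right)} = d + o$
$c{\left(R \right)} = \frac{2 R}{-41 + R}$
$\left(-19743 + c{\left(I{\left(-6,-4 \right)} \right)}\right) + r{\left(-37 \right)} = \left(-19743 + \frac{2 \left(-4 - 6\right)}{-41 - 10}\right) + \left(- \frac{181}{6} + \frac{1}{6} \left(-37\right)\right) = \left(-19743 + 2 \left(-10\right) \frac{1}{-41 - 10}\right) - \frac{109}{3} = \left(-19743 + 2 \left(-10\right) \frac{1}{-51}\right) - \frac{109}{3} = \left(-19743 + 2 \left(-10\right) \left(- \frac{1}{51}\right)\right) - \frac{109}{3} = \left(-19743 + \frac{20}{51}\right) - \frac{109}{3} = - \frac{1006873}{51} - \frac{109}{3} = - \frac{336242}{17}$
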